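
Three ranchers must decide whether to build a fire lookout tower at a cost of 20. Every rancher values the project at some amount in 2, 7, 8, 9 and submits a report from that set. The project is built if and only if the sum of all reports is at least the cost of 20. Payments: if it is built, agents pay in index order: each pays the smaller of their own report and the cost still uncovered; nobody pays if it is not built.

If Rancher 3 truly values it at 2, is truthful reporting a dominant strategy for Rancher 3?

Yes

Check each profile of the others' reports and compare truth against every alternative report.
Others report (7, 7): truth gives 0, best alternative gives -4.
Others report (7, 8): truth gives 0, best alternative gives -3.
Others report (8, 7): truth gives 0, best alternative gives -3.
Others report (7, 9): truth gives 0, best alternative gives -2.
Others report (8, 8): truth gives 0, best alternative gives -2.
Others report (9, 7): truth gives 0, best alternative gives -2.
(Remaining 10 profiles checked similarly; truth is weakly best in each.)
In every case the truthful report is at least as good as any alternative, so it is a dominant strategy.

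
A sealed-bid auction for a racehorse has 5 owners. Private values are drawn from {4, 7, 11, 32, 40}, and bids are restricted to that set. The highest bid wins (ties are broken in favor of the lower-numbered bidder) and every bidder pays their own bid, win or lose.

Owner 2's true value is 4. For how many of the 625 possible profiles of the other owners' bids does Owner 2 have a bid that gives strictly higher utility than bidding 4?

Others bid (4, 4, 4, 4): truth gives -4; bid 7 gives -3 > -4. Violating.
Others bid (4, 4, 4, 7): truth gives -4; bid 7 gives -3 > -4. Violating.
Others bid (4, 4, 7, 4): truth gives -4; bid 7 gives -3 > -4. Violating.
Others bid (4, 4, 7, 7): truth gives -4; bid 7 gives -3 > -4. Violating.
Others bid (4, 4, 4, 11): truth gives -4; no alternative beats it.
Others bid (4, 4, 4, 32): truth gives -4; no alternative beats it.
(Checking all 625 profiles: 8 have a profitable deviation, 617 do not.)

8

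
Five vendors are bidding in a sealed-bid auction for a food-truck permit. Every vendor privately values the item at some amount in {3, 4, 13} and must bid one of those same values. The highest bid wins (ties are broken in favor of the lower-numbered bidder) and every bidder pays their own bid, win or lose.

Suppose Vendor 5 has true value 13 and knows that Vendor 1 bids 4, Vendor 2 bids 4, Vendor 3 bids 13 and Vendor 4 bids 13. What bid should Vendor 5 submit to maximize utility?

Bid 3: loses but pays 3, utility -3.
Bid 4: loses but pays 4, utility -4.
Bid 13: loses but pays 13, utility -13.
The best choice is 3 with utility -3.

3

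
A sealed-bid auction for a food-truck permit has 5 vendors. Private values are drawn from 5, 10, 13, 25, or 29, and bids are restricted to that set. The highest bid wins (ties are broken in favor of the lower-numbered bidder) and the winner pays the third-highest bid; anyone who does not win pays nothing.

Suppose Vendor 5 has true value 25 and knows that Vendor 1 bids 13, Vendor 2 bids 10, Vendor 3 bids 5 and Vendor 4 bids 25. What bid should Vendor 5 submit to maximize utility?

29

Bid 5: loses, pays 0, utility 0.
Bid 10: loses, pays 0, utility 0.
Bid 13: loses, pays 0, utility 0.
Bid 25: loses, pays 0, utility 0.
Bid 29: wins, pays 13, utility 25 - 13 = 12.
The best choice is 29 with utility 12.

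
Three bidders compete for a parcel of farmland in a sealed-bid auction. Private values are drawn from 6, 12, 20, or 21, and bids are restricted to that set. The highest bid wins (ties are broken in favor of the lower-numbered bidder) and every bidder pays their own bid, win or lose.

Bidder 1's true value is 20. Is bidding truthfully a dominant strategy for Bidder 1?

No

Consider the case where Bidder 2 bids 6 and Bidder 3 bids 6.
Truthful bid 20: wins, pays 20, utility 20 - 20 = 0.
Bid 6 instead: wins, pays 6, utility 20 - 6 = 14.
Since 14 > 0, bidding 6 is strictly better here, so truthful bidding is not dominant.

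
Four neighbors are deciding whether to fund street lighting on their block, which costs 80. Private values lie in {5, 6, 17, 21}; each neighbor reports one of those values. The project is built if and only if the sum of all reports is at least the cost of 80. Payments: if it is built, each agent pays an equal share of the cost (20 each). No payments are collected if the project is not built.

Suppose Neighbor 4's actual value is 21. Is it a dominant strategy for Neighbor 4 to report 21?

Yes

Check each profile of the others' reports and compare truth against every alternative report.
Others report (17, 21, 21): truth gives 1, best alternative gives 0.
Others report (21, 17, 21): truth gives 1, best alternative gives 0.
Others report (21, 21, 17): truth gives 1, best alternative gives 0.
Others report (21, 21, 21): truth gives 1, best alternative gives 1.
Others report (5, 5, 5): truth gives 0, best alternative gives 0.
Others report (5, 5, 6): truth gives 0, best alternative gives 0.
(Remaining 58 profiles checked similarly; truth is weakly best in each.)
In every case the truthful report is at least as good as any alternative, so it is a dominant strategy.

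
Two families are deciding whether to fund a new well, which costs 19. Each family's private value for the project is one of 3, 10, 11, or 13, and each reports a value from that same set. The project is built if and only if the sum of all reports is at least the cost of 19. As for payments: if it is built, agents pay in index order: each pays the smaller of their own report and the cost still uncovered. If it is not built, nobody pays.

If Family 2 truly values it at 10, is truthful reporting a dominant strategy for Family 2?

Check each profile of the others' reports and compare truth against every alternative report.
Others report (13): truth gives 4, best alternative gives 4.
Others report (11): truth gives 2, best alternative gives 2.
Others report (10): truth gives 1, best alternative gives 1.
Others report (3): truth gives 0, best alternative gives 0.
In every case the truthful report is at least as good as any alternative, so it is a dominant strategy.

Yes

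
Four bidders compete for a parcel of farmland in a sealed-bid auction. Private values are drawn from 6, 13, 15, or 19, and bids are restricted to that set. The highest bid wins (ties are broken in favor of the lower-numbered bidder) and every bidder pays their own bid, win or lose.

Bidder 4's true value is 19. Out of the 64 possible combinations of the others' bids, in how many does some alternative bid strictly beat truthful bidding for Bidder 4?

Others bid (6, 6, 6): truth gives 0; bid 13 gives 6 > 0. Violating.
Others bid (6, 6, 13): truth gives 0; bid 15 gives 4 > 0. Violating.
Others bid (6, 6, 19): truth gives -19; bid 6 gives -6 > -19. Violating.
Others bid (6, 13, 6): truth gives 0; bid 15 gives 4 > 0. Violating.
Others bid (6, 6, 15): truth gives 0; no alternative beats it.
Others bid (6, 13, 15): truth gives 0; no alternative beats it.
(Checking all 64 profiles: 45 have a profitable deviation, 19 do not.)

45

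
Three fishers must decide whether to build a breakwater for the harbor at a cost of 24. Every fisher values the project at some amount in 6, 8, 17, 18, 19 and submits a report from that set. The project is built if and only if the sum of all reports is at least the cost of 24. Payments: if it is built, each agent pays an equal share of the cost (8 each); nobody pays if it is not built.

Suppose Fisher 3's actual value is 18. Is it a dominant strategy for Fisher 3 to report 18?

Yes

Check each profile of the others' reports and compare truth against every alternative report.
Others report (6, 6): truth gives 10, best alternative gives 10.
Others report (6, 8): truth gives 10, best alternative gives 10.
Others report (6, 17): truth gives 10, best alternative gives 10.
Others report (6, 18): truth gives 10, best alternative gives 10.
Others report (6, 19): truth gives 10, best alternative gives 10.
Others report (8, 6): truth gives 10, best alternative gives 10.
(Remaining 19 profiles checked similarly; truth is weakly best in each.)
In every case the truthful report is at least as good as any alternative, so it is a dominant strategy.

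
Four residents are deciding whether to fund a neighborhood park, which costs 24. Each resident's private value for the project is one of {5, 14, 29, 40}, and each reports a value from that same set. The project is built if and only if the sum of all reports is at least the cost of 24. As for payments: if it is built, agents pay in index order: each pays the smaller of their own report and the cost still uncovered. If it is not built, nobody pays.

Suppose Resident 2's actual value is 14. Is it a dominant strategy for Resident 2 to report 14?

Consider the case where Resident 1 reports 5, Resident 3 reports 5 and Resident 4 reports 14.
Truthful report 14: project built, pays 14, utility 14 - 14 = 0.
Report 5 instead: project built, pays 5, utility 14 - 5 = 9.
Since 9 > 0, reporting 5 is strictly better here, so truthful reporting is not dominant.

No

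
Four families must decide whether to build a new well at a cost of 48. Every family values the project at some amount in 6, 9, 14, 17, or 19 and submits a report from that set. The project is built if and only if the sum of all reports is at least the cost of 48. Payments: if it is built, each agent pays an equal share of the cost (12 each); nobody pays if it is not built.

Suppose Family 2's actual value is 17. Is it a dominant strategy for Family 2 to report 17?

Consider the case where Family 1 reports 6, Family 3 reports 6 and Family 4 reports 17.
Truthful report 17: project not built, utility 0.
Report 19 instead: project built, pays 12, utility 17 - 12 = 5.
Since 5 > 0, reporting 19 is strictly better here, so truthful reporting is not dominant.

No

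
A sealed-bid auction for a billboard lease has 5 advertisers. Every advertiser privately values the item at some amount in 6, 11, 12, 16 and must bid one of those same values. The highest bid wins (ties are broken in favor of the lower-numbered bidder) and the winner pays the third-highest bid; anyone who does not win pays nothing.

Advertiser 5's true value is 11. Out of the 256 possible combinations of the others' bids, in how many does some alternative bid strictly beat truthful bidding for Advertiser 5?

8

Others bid (6, 6, 6, 11): truth gives 0; bid 12 gives 5 > 0. Violating.
Others bid (6, 6, 6, 12): truth gives 0; bid 16 gives 5 > 0. Violating.
Others bid (6, 6, 11, 6): truth gives 0; bid 12 gives 5 > 0. Violating.
Others bid (6, 6, 12, 6): truth gives 0; bid 16 gives 5 > 0. Violating.
Others bid (6, 6, 6, 6): truth gives 5; no alternative beats it.
Others bid (6, 6, 6, 16): truth gives 0; no alternative beats it.
(Checking all 256 profiles: 8 have a profitable deviation, 248 do not.)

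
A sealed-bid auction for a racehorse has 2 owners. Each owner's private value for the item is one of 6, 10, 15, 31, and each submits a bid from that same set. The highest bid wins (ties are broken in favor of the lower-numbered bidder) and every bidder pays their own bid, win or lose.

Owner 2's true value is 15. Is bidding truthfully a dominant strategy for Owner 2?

No

Consider the case where Owner 1 bids 6.
Truthful bid 15: wins, pays 15, utility 15 - 15 = 0.
Bid 10 instead: wins, pays 10, utility 15 - 10 = 5.
Since 5 > 0, bidding 10 is strictly better here, so truthful bidding is not dominant.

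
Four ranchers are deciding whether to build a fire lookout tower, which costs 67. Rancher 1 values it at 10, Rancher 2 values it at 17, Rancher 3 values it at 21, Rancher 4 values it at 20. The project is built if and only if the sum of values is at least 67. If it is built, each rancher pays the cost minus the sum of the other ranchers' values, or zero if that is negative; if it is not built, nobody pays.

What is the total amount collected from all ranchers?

64

Total value 68 ≥ cost 67, so it is built.
Rancher 1: others sum to 58; max(0, 67 - 58) = 9.
Rancher 2: others sum to 51; max(0, 67 - 51) = 16.
Rancher 3: others sum to 47; max(0, 67 - 47) = 20.
Rancher 4: others sum to 48; max(0, 67 - 48) = 19.
Total collected = 9 + 16 + 20 + 19 = 64.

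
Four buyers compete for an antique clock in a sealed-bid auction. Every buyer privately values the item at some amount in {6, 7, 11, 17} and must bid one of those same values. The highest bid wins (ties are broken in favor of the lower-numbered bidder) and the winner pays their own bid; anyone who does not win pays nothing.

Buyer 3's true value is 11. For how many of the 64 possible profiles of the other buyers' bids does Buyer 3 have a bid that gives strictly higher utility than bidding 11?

2

Others bid (6, 6, 6): truth gives 0; bid 7 gives 4 > 0. Violating.
Others bid (6, 6, 7): truth gives 0; bid 7 gives 4 > 0. Violating.
Others bid (6, 6, 11): truth gives 0; no alternative beats it.
Others bid (6, 6, 17): truth gives 0; no alternative beats it.
(Checking all 64 profiles: 2 have a profitable deviation, 62 do not.)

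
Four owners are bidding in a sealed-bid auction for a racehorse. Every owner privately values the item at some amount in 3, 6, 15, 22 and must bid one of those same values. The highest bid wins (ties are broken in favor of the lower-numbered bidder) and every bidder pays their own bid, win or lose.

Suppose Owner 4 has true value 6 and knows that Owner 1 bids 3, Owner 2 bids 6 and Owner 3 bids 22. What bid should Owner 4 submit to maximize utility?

3

Bid 3: loses but pays 3, utility -3.
Bid 6: loses but pays 6, utility -6.
Bid 15: loses but pays 15, utility -15.
Bid 22: loses but pays 22, utility -22.
The best choice is 3 with utility -3.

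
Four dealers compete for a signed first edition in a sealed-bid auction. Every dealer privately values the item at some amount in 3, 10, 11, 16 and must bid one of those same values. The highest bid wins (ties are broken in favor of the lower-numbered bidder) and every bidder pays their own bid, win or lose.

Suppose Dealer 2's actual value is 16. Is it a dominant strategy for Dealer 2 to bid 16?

No

Consider the case where Dealer 1 bids 3, Dealer 3 bids 3 and Dealer 4 bids 3.
Truthful bid 16: wins, pays 16, utility 16 - 16 = 0.
Bid 10 instead: wins, pays 10, utility 16 - 10 = 6.
Since 6 > 0, bidding 10 is strictly better here, so truthful bidding is not dominant.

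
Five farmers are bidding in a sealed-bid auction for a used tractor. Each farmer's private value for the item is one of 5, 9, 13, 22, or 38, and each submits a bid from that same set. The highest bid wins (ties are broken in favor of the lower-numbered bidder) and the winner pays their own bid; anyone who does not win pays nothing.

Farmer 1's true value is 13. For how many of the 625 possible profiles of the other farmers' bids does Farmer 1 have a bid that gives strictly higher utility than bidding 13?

16

Others bid (5, 5, 5, 5): truth gives 0; bid 5 gives 8 > 0. Violating.
Others bid (5, 5, 5, 9): truth gives 0; bid 9 gives 4 > 0. Violating.
Others bid (5, 5, 9, 5): truth gives 0; bid 9 gives 4 > 0. Violating.
Others bid (5, 5, 9, 9): truth gives 0; bid 9 gives 4 > 0. Violating.
Others bid (5, 5, 5, 13): truth gives 0; no alternative beats it.
Others bid (5, 5, 5, 22): truth gives 0; no alternative beats it.
(Checking all 625 profiles: 16 have a profitable deviation, 609 do not.)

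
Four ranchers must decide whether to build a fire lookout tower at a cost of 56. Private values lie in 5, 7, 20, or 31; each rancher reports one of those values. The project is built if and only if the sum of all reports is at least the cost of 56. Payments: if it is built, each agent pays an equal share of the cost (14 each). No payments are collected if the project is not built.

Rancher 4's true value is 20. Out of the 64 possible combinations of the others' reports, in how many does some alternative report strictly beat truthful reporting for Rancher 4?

12

Others report (5, 5, 20): truth gives 0; report 31 gives 6 > 0. Violating.
Others report (5, 7, 20): truth gives 0; report 31 gives 6 > 0. Violating.
Others report (5, 20, 5): truth gives 0; report 31 gives 6 > 0. Violating.
Others report (5, 20, 7): truth gives 0; report 31 gives 6 > 0. Violating.
Others report (5, 5, 5): truth gives 0; no alternative beats it.
Others report (5, 5, 7): truth gives 0; no alternative beats it.
(Checking all 64 profiles: 12 have a profitable deviation, 52 do not.)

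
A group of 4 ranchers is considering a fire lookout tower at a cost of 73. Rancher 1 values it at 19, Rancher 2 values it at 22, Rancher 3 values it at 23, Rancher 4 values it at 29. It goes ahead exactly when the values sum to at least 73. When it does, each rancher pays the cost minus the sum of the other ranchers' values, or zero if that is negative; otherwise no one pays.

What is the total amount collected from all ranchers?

Total value 93 ≥ cost 73, so it is built.
Rancher 1: others sum to 74; max(0, 73 - 74) = 0.
Rancher 2: others sum to 71; max(0, 73 - 71) = 2.
Rancher 3: others sum to 70; max(0, 73 - 70) = 3.
Rancher 4: others sum to 64; max(0, 73 - 64) = 9.
Total collected = 0 + 2 + 3 + 9 = 14.

14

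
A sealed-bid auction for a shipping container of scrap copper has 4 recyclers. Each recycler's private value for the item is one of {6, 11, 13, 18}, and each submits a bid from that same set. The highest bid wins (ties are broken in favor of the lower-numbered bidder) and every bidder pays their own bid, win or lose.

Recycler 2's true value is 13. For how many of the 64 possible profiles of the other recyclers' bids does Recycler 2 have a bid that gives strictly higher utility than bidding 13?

Others bid (6, 6, 6): truth gives 0; bid 11 gives 2 > 0. Violating.
Others bid (6, 6, 11): truth gives 0; bid 11 gives 2 > 0. Violating.
Others bid (6, 6, 18): truth gives -13; bid 18 gives -5 > -13. Violating.
Others bid (6, 11, 6): truth gives 0; bid 11 gives 2 > 0. Violating.
Others bid (6, 6, 13): truth gives 0; no alternative beats it.
Others bid (6, 11, 13): truth gives 0; no alternative beats it.
(Checking all 64 profiles: 50 have a profitable deviation, 14 do not.)

50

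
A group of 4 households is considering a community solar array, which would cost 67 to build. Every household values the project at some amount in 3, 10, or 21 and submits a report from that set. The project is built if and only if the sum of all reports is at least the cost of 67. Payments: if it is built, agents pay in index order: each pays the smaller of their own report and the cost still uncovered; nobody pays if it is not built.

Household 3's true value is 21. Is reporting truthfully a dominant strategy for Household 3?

Consider the case where Household 1 reports 21, Household 2 reports 21 and Household 4 reports 21.
Truthful report 21: project built, pays 21, utility 21 - 21 = 0.
Report 10 instead: project built, pays 10, utility 21 - 10 = 11.
Since 11 > 0, reporting 10 is strictly better here, so truthful reporting is not dominant.

No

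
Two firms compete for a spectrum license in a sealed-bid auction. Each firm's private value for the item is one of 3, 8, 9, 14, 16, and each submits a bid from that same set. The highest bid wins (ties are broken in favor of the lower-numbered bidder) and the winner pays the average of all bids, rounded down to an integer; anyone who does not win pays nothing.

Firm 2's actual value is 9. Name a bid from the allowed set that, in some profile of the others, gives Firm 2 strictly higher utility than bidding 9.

Suppose Firm 1 bids 3.
Bid 9: wins, pays 6, utility 9 - 6 = 3.
Bid 8: wins, pays 5, utility 9 - 5 = 4.
So bidding 8 beats truth here (4 > 3).

8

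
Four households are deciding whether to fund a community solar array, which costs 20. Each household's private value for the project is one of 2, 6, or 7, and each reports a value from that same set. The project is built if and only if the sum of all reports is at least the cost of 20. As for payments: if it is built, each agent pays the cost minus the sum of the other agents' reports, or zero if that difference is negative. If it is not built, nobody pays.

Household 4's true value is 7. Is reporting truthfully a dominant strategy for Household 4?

Check each profile of the others' reports and compare truth against every alternative report.
Others report (6, 7, 7): truth gives 7, best alternative gives 7.
Others report (7, 6, 7): truth gives 7, best alternative gives 7.
Others report (7, 7, 6): truth gives 7, best alternative gives 7.
Others report (7, 7, 7): truth gives 7, best alternative gives 7.
Others report (6, 6, 7): truth gives 6, best alternative gives 6.
Others report (6, 7, 6): truth gives 6, best alternative gives 6.
(Remaining 21 profiles checked similarly; truth is weakly best in each.)
In every case the truthful report is at least as good as any alternative, so it is a dominant strategy.

Yes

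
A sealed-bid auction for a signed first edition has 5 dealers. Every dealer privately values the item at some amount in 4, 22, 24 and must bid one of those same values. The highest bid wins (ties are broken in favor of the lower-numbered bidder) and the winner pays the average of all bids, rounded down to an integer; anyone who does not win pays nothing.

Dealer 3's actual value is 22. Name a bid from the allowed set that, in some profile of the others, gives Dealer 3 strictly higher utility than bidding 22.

24

Suppose Dealer 1 bids 4, Dealer 2 bids 4, Dealer 4 bids 4 and Dealer 5 bids 24.
Bid 22: loses, pays 0, utility 0.
Bid 24: wins, pays 12, utility 22 - 12 = 10.
So bidding 24 beats truth here (10 > 0).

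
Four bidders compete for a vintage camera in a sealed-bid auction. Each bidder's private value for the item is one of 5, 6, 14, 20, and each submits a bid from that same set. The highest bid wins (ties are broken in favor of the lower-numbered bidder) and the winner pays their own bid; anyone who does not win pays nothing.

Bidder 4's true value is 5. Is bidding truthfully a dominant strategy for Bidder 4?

Yes

Check each profile of the others' bids and compare truth against every alternative bid.
Others bid (5, 5, 5): truth gives 0, best alternative gives -1.
Others bid (5, 5, 6): truth gives 0, best alternative gives 0.
Others bid (5, 5, 14): truth gives 0, best alternative gives 0.
Others bid (5, 5, 20): truth gives 0, best alternative gives 0.
Others bid (5, 6, 5): truth gives 0, best alternative gives 0.
Others bid (5, 6, 6): truth gives 0, best alternative gives 0.
(Remaining 58 profiles checked similarly; truth is weakly best in each.)
In every case the truthful bid is at least as good as any alternative, so it is a dominant strategy.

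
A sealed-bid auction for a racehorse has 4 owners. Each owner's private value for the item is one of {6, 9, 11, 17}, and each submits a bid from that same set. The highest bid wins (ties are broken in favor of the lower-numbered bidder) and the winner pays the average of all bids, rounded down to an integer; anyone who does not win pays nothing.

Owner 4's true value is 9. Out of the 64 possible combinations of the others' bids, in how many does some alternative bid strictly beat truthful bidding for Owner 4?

Others bid (6, 6, 9): truth gives 0; bid 11 gives 1 > 0. Violating.
Others bid (6, 9, 6): truth gives 0; bid 11 gives 1 > 0. Violating.
Others bid (6, 9, 9): truth gives 0; bid 11 gives 1 > 0. Violating.
Others bid (9, 6, 6): truth gives 0; bid 11 gives 1 > 0. Violating.
Others bid (6, 6, 6): truth gives 3; no alternative beats it.
Others bid (6, 6, 11): truth gives 0; no alternative beats it.
(Checking all 64 profiles: 6 have a profitable deviation, 58 do not.)

6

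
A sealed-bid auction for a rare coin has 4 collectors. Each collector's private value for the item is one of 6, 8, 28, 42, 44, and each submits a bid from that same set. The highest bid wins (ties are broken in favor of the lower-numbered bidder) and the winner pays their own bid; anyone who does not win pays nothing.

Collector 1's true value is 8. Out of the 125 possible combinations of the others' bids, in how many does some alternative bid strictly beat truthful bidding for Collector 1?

Others bid (6, 6, 6): truth gives 0; bid 6 gives 2 > 0. Violating.
Others bid (6, 6, 8): truth gives 0; no alternative beats it.
Others bid (6, 6, 28): truth gives 0; no alternative beats it.
(Checking all 125 profiles: 1 has a profitable deviation, 124 do not.)

1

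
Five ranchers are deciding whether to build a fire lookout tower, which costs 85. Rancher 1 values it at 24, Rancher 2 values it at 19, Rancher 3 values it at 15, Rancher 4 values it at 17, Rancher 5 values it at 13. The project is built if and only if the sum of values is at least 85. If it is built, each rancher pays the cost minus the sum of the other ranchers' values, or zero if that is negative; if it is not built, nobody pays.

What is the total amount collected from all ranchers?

73

Total value 88 ≥ cost 85, so it is built.
Rancher 1: others sum to 64; max(0, 85 - 64) = 21.
Rancher 2: others sum to 69; max(0, 85 - 69) = 16.
Rancher 3: others sum to 73; max(0, 85 - 73) = 12.
Rancher 4: others sum to 71; max(0, 85 - 71) = 14.
Rancher 5: others sum to 75; max(0, 85 - 75) = 10.
Total collected = 21 + 16 + 12 + 14 + 10 = 73.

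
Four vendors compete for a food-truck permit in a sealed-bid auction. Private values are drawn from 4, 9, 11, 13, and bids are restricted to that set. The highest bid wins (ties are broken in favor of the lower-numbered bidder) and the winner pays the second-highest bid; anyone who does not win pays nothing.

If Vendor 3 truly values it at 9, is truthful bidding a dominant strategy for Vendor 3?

Check each profile of the others' bids and compare truth against every alternative bid.
Others bid (4, 4, 4): truth gives 5, best alternative gives 5.
Others bid (4, 4, 9): truth gives 0, best alternative gives 0.
Others bid (4, 4, 11): truth gives 0, best alternative gives 0.
Others bid (4, 4, 13): truth gives 0, best alternative gives 0.
Others bid (4, 9, 4): truth gives 0, best alternative gives 0.
Others bid (4, 9, 9): truth gives 0, best alternative gives 0.
(Remaining 58 profiles checked similarly; truth is weakly best in each.)
In every case the truthful bid is at least as good as any alternative, so it is a dominant strategy.

Yes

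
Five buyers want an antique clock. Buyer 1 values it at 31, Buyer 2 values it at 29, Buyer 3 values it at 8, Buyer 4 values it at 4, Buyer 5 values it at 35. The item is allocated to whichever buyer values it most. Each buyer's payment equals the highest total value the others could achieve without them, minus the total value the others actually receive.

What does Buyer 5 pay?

31

Buyer 5 has the highest value and receives the item.
Without Buyer 5, the item would go to the next-highest value, 31, so the others could achieve 31.
With Buyer 5 present and winning, the others receive nothing, so their total is 0.
Payment = 31 - 0 = 31.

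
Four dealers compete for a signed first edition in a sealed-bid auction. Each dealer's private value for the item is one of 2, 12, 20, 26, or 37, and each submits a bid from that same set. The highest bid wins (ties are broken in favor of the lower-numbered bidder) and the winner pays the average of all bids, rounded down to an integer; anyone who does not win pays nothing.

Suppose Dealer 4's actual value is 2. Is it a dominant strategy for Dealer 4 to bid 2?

Yes

Check each profile of the others' bids and compare truth against every alternative bid.
Others bid (2, 2, 2): truth gives 0, best alternative gives -2.
Others bid (2, 2, 12): truth gives 0, best alternative gives 0.
Others bid (2, 2, 20): truth gives 0, best alternative gives 0.
Others bid (2, 2, 26): truth gives 0, best alternative gives 0.
Others bid (2, 2, 37): truth gives 0, best alternative gives 0.
Others bid (2, 12, 2): truth gives 0, best alternative gives 0.
(Remaining 119 profiles checked similarly; truth is weakly best in each.)
In every case the truthful bid is at least as good as any alternative, so it is a dominant strategy.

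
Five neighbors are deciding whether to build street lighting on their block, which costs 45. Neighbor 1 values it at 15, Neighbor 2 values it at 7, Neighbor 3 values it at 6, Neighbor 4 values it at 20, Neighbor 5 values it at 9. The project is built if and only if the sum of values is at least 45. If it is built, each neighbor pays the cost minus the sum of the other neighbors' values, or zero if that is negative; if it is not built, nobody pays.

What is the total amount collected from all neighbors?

11

Total value 57 ≥ cost 45, so it is built.
Neighbor 1: others sum to 42; max(0, 45 - 42) = 3.
Neighbor 2: others sum to 50; max(0, 45 - 50) = 0.
Neighbor 3: others sum to 51; max(0, 45 - 51) = 0.
Neighbor 4: others sum to 37; max(0, 45 - 37) = 8.
Neighbor 5: others sum to 48; max(0, 45 - 48) = 0.
Total collected = 3 + 0 + 0 + 8 + 0 = 11.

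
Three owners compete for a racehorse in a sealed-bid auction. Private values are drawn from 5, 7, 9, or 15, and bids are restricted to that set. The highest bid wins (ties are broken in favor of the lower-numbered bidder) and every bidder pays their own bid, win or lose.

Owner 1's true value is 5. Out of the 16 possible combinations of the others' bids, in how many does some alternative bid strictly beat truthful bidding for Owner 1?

8

Others bid (5, 7): truth gives -5; bid 7 gives -2 > -5. Violating.
Others bid (5, 9): truth gives -5; bid 9 gives -4 > -5. Violating.
Others bid (7, 5): truth gives -5; bid 7 gives -2 > -5. Violating.
Others bid (7, 7): truth gives -5; bid 7 gives -2 > -5. Violating.
Others bid (5, 5): truth gives 0; no alternative beats it.
Others bid (5, 15): truth gives -5; no alternative beats it.
(Checking all 16 profiles: 8 have a profitable deviation, 8 do not.)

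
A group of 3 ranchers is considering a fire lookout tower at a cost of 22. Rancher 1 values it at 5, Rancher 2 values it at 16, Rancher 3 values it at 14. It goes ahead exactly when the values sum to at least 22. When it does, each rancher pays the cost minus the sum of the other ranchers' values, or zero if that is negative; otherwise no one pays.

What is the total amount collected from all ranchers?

4

Total value 35 ≥ cost 22, so it is built.
Rancher 1: others sum to 30; max(0, 22 - 30) = 0.
Rancher 2: others sum to 19; max(0, 22 - 19) = 3.
Rancher 3: others sum to 21; max(0, 22 - 21) = 1.
Total collected = 0 + 3 + 1 = 4.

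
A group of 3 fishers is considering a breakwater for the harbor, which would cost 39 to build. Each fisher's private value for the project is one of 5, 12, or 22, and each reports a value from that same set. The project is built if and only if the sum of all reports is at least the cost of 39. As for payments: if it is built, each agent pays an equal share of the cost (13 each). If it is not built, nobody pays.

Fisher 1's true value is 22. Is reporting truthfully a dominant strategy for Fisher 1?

Check each profile of the others' reports and compare truth against every alternative report.
Others report (5, 12): truth gives 9, best alternative gives 0.
Others report (12, 5): truth gives 9, best alternative gives 0.
Others report (12, 12): truth gives 9, best alternative gives 0.
Others report (5, 22): truth gives 9, best alternative gives 9.
Others report (12, 22): truth gives 9, best alternative gives 9.
Others report (22, 5): truth gives 9, best alternative gives 9.
(Remaining 3 profiles checked similarly; truth is weakly best in each.)
In every case the truthful report is at least as good as any alternative, so it is a dominant strategy.

Yes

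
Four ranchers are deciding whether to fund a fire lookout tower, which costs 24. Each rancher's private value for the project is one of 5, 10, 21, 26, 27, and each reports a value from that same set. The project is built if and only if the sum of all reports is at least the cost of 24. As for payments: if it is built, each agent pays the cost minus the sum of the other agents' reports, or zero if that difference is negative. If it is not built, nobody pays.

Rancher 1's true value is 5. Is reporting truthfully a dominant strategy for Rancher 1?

Yes

Check each profile of the others' reports and compare truth against every alternative report.
Others report (5, 5, 5): truth gives 0, best alternative gives -4.
Others report (5, 5, 21): truth gives 5, best alternative gives 5.
Others report (5, 5, 26): truth gives 5, best alternative gives 5.
Others report (5, 5, 27): truth gives 5, best alternative gives 5.
Others report (5, 10, 10): truth gives 5, best alternative gives 5.
Others report (5, 10, 21): truth gives 5, best alternative gives 5.
(Remaining 119 profiles checked similarly; truth is weakly best in each.)
In every case the truthful report is at least as good as any alternative, so it is a dominant strategy.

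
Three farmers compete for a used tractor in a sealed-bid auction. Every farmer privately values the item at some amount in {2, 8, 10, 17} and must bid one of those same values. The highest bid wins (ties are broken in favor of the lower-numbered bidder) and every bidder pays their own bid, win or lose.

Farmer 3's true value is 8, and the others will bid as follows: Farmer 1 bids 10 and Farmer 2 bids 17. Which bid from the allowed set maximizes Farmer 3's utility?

Bid 2: loses but pays 2, utility -2.
Bid 8: loses but pays 8, utility -8.
Bid 10: loses but pays 10, utility -10.
Bid 17: loses but pays 17, utility -17.
The best choice is 2 with utility -2.

2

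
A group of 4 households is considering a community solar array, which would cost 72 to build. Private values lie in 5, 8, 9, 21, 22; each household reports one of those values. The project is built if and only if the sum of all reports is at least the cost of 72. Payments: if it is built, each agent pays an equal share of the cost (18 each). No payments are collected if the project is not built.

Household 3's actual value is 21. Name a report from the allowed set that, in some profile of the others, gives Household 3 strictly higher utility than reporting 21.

Suppose Household 1 reports 8, Household 2 reports 21 and Household 4 reports 21.
Report 21: project not built, utility 0.
Report 22: project built, pays 18, utility 21 - 18 = 3.
So reporting 22 beats truth here (3 > 0).

22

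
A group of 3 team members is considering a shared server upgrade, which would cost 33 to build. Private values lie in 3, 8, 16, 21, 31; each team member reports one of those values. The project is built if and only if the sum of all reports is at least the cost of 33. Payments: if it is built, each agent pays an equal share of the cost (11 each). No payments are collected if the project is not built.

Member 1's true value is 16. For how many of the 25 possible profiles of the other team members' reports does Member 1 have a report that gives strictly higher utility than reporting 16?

4

Others report (3, 3): truth gives 0; report 31 gives 5 > 0. Violating.
Others report (3, 8): truth gives 0; report 31 gives 5 > 0. Violating.
Others report (8, 3): truth gives 0; report 31 gives 5 > 0. Violating.
Others report (8, 8): truth gives 0; report 21 gives 5 > 0. Violating.
Others report (3, 16): truth gives 5; no alternative beats it.
Others report (3, 21): truth gives 5; no alternative beats it.
(Checking all 25 profiles: 4 have a profitable deviation, 21 do not.)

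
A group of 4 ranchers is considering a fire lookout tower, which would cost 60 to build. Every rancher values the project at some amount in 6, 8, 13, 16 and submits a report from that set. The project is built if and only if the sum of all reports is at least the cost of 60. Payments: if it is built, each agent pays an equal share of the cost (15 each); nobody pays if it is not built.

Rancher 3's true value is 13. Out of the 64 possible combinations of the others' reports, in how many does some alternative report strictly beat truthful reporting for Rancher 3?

Others report (16, 16, 16): truth gives -2; report 6 gives 0 > -2. Violating.
Others report (6, 6, 6): truth gives 0; no alternative beats it.
Others report (6, 6, 8): truth gives 0; no alternative beats it.
(Checking all 64 profiles: 1 has a profitable deviation, 63 do not.)

1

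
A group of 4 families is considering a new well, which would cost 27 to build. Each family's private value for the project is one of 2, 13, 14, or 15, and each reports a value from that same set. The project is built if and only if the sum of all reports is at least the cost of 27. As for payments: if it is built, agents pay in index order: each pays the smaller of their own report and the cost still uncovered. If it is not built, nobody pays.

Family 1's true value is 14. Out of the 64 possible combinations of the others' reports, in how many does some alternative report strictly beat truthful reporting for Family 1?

63

Others report (2, 2, 13): truth gives 0; report 13 gives 1 > 0. Violating.
Others report (2, 2, 14): truth gives 0; report 13 gives 1 > 0. Violating.
Others report (2, 2, 15): truth gives 0; report 13 gives 1 > 0. Violating.
Others report (2, 13, 2): truth gives 0; report 13 gives 1 > 0. Violating.
Others report (2, 2, 2): truth gives 0; no alternative beats it.
(Checking all 64 profiles: 63 have a profitable deviation, 1 does not.)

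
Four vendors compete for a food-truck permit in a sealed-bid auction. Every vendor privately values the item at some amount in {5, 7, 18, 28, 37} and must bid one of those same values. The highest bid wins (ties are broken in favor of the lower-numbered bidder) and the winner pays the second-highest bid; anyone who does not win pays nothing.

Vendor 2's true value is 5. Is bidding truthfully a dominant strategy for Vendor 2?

Check each profile of the others' bids and compare truth against every alternative bid.
Others bid (5, 5, 7): truth gives 0, best alternative gives -2.
Others bid (5, 7, 5): truth gives 0, best alternative gives -2.
Others bid (5, 7, 7): truth gives 0, best alternative gives -2.
Others bid (5, 5, 5): truth gives 0, best alternative gives 0.
Others bid (5, 5, 18): truth gives 0, best alternative gives 0.
Others bid (5, 5, 28): truth gives 0, best alternative gives 0.
(Remaining 119 profiles checked similarly; truth is weakly best in each.)
In every case the truthful bid is at least as good as any alternative, so it is a dominant strategy.

Yes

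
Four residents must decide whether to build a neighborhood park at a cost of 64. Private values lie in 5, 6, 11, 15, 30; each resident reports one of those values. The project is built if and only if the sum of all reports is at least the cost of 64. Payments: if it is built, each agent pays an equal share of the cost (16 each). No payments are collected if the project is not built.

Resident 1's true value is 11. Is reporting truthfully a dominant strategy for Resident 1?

No

Consider the case where Resident 2 reports 11, Resident 3 reports 15 and Resident 4 reports 30.
Truthful report 11: project built, pays 16, utility 11 - 16 = -5.
Report 5 instead: project not built, utility 0.
Since 0 > -5, reporting 5 is strictly better here, so truthful reporting is not dominant.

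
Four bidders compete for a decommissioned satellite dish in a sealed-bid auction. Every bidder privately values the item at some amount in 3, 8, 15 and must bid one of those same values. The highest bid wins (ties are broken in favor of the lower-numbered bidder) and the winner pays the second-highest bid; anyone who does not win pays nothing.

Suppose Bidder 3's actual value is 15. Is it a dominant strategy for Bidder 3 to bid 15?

Check each profile of the others' bids and compare truth against every alternative bid.
Others bid (3, 8, 3): truth gives 7, best alternative gives 0.
Others bid (3, 8, 8): truth gives 7, best alternative gives 0.
Others bid (8, 3, 3): truth gives 7, best alternative gives 0.
Others bid (8, 3, 8): truth gives 7, best alternative gives 0.
Others bid (8, 8, 3): truth gives 7, best alternative gives 0.
Others bid (8, 8, 8): truth gives 7, best alternative gives 0.
(Remaining 21 profiles checked similarly; truth is weakly best in each.)
In every case the truthful bid is at least as good as any alternative, so it is a dominant strategy.

Yes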